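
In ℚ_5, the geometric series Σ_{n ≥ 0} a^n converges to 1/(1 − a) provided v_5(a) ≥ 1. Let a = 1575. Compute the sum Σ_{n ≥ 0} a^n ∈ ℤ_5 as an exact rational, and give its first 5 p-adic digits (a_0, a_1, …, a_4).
Σ a^n = 1/(1 − a) = -1/1574;  first 5 digits = (1, 0, 3, 2, 1)

v_5(a) = 2 ≥ 1, so the series converges in ℤ_5 to 1/(1 − a) = 1/(1 − 1575) = -1/1574. Expand this rational in ℤ_5: compute digits iteratively via d_i = x_i mod 5, x_{i+1} = (x_i − d_i)/5. The first 5 digits are (1, 0, 3, 2, 1).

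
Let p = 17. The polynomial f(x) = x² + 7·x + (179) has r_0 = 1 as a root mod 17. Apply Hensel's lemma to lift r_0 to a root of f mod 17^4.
r_3 = 35752 (mod 83521)

Hensel: r_{i+1} = r_i − f(r_i)·(f′(r_i))^{-1} mod 17^{i+2}, f′(x) = 2x + 7. Iterate:
  r_0 = 1 (mod 17)
  r_1 = 205 (mod 289)
  r_2 = 1361 (mod 4913)
  r_3 = 35752 (mod 83521)
Final: r = 35752 satisfies f(r) ≡ 0 mod 17^4.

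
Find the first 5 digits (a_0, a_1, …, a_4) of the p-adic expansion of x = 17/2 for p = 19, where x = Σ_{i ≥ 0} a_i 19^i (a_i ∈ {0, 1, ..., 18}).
(a_0, …, a_4) = (18, 9, 9, 9, 9)

v_19(17/2) = 0 (numerator and denominator both coprime to 19), so x ∈ ℤ_19^×. Compute digits iteratively via a_i = x_i mod 19, x_{i+1} = (x_i − a_i)/19, with x_0 = x:
  x_0 = 17/2;  a_0 = 18;  x_1 = (x_0 − 18)/19 = -1/2
  x_1 = -1/2;  a_1 = 9;  x_2 = (x_1 − 9)/19 = -1/2
  x_2 = -1/2;  a_2 = 9;  x_3 = (x_2 − 9)/19 = -1/2
  x_3 = -1/2;  a_3 = 9;  x_4 = (x_3 − 9)/19 = -1/2
  x_4 = -1/2;  a_4 = 9;  x_5 = (x_4 − 9)/19 = -1/2
Digits: (18, 9, 9, 9, 9).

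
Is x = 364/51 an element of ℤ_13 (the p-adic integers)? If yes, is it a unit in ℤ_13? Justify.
x ∈ ℤ_13 but not a unit; v_13(x) = 1 > 0

ℤ_13 = {x ∈ ℚ_13 : v_13(x) ≥ 0} and ℤ_13^× = {x ∈ ℤ_13 : v_13(x) = 0}. Here v_13(364/51) = v_13(num) − v_13(den) = 1; compare against these criteria.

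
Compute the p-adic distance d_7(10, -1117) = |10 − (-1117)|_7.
d_7(10, -1117) = 1/49

Step 1 — x − y = 10 − (-1117) = 1127. Step 2 — v_7(1127) = 2 (factor: 1127 = (7^2 · 23); the sign does not affect v_p). Step 3 — |x − y|_7 = 7^{-2} = 1/49.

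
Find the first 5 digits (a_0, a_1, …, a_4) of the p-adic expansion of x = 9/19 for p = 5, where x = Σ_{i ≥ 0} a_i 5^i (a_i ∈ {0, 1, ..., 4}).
(a_0, …, a_4) = (1, 2, 3, 3, 4)

v_5(9/19) = 0 (numerator and denominator both coprime to 5), so x ∈ ℤ_5^×. Compute digits iteratively via a_i = x_i mod 5, x_{i+1} = (x_i − a_i)/5, with x_0 = x:
  x_0 = 9/19;  a_0 = 1;  x_1 = (x_0 − 1)/5 = -2/19
  x_1 = -2/19;  a_1 = 2;  x_2 = (x_1 − 2)/5 = -8/19
  x_2 = -8/19;  a_2 = 3;  x_3 = (x_2 − 3)/5 = -13/19
  x_3 = -13/19;  a_3 = 3;  x_4 = (x_3 − 3)/5 = -14/19
  x_4 = -14/19;  a_4 = 4;  x_5 = (x_4 − 4)/5 = -18/19
Digits: (1, 2, 3, 3, 4).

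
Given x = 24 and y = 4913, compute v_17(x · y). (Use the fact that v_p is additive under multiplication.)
v_17(117912) = 3

v_p(x) = 0 (factor: 24 = 17^0 · 24); v_p(y) = 3 (factor: 4913 = 17^3 · 1). Additivity: v_p(xy) = v_p(x) + v_p(y) = 0 + 3 = 3. (Direct check: xy = 117912 = 17^3 · (24).)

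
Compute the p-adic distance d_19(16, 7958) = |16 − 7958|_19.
d_19(16, 7958) = 1/361

Step 1 — x − y = 16 − 7958 = -7942. Step 2 — v_19(-7942) = 2 (factor: -7942 = −(19^2 · 22); the sign does not affect v_p). Step 3 — |x − y|_19 = 19^{-2} = 1/361.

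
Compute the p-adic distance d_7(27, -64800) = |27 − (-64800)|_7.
d_7(27, -64800) = 1/2401

Step 1 — x − y = 27 − (-64800) = 64827. Step 2 — v_7(64827) = 4 (factor: 64827 = (7^4 · 27); the sign does not affect v_p). Step 3 — |x − y|_7 = 7^{-4} = 1/2401.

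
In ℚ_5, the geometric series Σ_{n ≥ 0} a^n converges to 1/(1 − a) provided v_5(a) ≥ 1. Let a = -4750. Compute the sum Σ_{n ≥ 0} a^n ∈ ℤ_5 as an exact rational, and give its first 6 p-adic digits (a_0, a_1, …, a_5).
Σ a^n = 1/(1 − a) = 1/4751;  first 6 digits = (1, 0, 0, 2, 2, 3)

v_5(a) = 3 ≥ 1, so the series converges in ℤ_5 to 1/(1 − a) = 1/(1 − (-4750)) = 1/4751. Expand this rational in ℤ_5: compute digits iteratively via d_i = x_i mod 5, x_{i+1} = (x_i − d_i)/5. The first 6 digits are (1, 0, 0, 2, 2, 3).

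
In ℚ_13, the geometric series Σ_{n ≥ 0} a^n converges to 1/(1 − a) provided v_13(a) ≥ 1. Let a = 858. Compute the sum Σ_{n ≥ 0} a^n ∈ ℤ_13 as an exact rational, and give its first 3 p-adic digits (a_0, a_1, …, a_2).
Σ a^n = 1/(1 − a) = -1/857;  first 3 digits = (1, 1, 6)

v_13(a) = 1 ≥ 1, so the series converges in ℤ_13 to 1/(1 − a) = 1/(1 − 858) = -1/857. Expand this rational in ℤ_13: compute digits iteratively via d_i = x_i mod 13, x_{i+1} = (x_i − d_i)/13. The first 3 digits are (1, 1, 6).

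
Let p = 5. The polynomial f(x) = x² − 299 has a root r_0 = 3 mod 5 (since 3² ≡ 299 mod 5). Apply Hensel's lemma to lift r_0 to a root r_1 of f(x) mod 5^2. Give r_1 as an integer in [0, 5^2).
r_1 = 18 (mod 25)

Hensel's recurrence: r_{i+1} = r_i − f(r_i)·(f′(r_i))^{-1} mod 5^{i+2}, with f′(x) = 2x. Iterate:
  r_0 = 3 (mod 5)
  r_1 = 18 (mod 25)
Final: r_1 = 18, and one checks f(r_1) ≡ 0 mod 5^2.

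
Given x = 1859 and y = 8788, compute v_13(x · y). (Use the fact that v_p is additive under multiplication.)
v_13(16336892) = 5

v_p(x) = 2 (factor: 1859 = 13^2 · 11); v_p(y) = 3 (factor: 8788 = 13^3 · 4). Additivity: v_p(xy) = v_p(x) + v_p(y) = 2 + 3 = 5. (Direct check: xy = 16336892 = 13^5 · (44).)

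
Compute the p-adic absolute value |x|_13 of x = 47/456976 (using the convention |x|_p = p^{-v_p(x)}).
|47/456976|_13 = 28561

Step 1 — compute v_13(x) by factoring powers of 13 out of the numerator and denominator: v_13(47/456976) = -4. Step 2 — apply |x|_p = p^{-v_p(x)} = 13^{4} = 28561.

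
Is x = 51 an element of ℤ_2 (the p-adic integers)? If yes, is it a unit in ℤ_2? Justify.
x ∈ ℤ_2^× (unit); v_2(x) = 0

ℤ_2 = {x ∈ ℚ_2 : v_2(x) ≥ 0} and ℤ_2^× = {x ∈ ℤ_2 : v_2(x) = 0}. Here v_2(51) = v_2(num) − v_2(den) = 0; compare against these criteria.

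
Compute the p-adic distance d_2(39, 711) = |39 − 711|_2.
d_2(39, 711) = 1/32

Step 1 — x − y = 39 − 711 = -672. Step 2 — v_2(-672) = 5 (factor: -672 = −(2^5 · 21); the sign does not affect v_p). Step 3 — |x − y|_2 = 2^{-5} = 1/32.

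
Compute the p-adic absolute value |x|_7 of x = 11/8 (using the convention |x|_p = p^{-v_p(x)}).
|11/8|_7 = 1

Step 1 — compute v_7(x) by factoring powers of 7 out of the numerator and denominator: v_7(11/8) = 0. Step 2 — apply |x|_p = p^{-v_p(x)} = 7^{0} = 1.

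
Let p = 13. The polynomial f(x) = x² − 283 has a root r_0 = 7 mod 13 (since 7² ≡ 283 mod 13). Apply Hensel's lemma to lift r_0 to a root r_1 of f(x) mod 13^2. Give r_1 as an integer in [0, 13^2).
r_1 = 72 (mod 169)

Hensel's recurrence: r_{i+1} = r_i − f(r_i)·(f′(r_i))^{-1} mod 13^{i+2}, with f′(x) = 2x. Iterate:
  r_0 = 7 (mod 13)
  r_1 = 72 (mod 169)
Final: r_1 = 72, and one checks f(r_1) ≡ 0 mod 13^2.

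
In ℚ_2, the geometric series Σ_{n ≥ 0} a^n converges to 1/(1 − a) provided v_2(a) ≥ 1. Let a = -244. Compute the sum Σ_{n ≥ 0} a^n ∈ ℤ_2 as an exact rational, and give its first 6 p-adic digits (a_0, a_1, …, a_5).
Σ a^n = 1/(1 − a) = 1/245;  first 6 digits = (1, 0, 1, 1, 1, 0)

v_2(a) = 2 ≥ 1, so the series converges in ℤ_2 to 1/(1 − a) = 1/(1 − (-244)) = 1/245. Expand this rational in ℤ_2: compute digits iteratively via d_i = x_i mod 2, x_{i+1} = (x_i − d_i)/2. The first 6 digits are (1, 0, 1, 1, 1, 0).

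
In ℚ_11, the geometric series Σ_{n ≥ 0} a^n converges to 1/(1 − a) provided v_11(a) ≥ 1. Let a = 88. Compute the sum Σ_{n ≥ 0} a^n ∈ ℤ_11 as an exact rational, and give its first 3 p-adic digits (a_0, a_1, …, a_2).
Σ a^n = 1/(1 − a) = -1/87;  first 3 digits = (1, 8, 9)

v_11(a) = 1 ≥ 1, so the series converges in ℤ_11 to 1/(1 − a) = 1/(1 − 88) = -1/87. Expand this rational in ℤ_11: compute digits iteratively via d_i = x_i mod 11, x_{i+1} = (x_i − d_i)/11. The first 3 digits are (1, 8, 9).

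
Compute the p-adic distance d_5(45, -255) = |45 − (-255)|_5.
d_5(45, -255) = 1/25

Step 1 — x − y = 45 − (-255) = 300. Step 2 — v_5(300) = 2 (factor: 300 = (5^2 · 12); the sign does not affect v_p). Step 3 — |x − y|_5 = 5^{-2} = 1/25.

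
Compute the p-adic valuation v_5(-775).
v_5(-775) = 2

v_5(n) is the largest exponent k such that 5^k divides n. Factor out: -775 = -5^2 · 31. (Sign doesn't affect v_p.) So v_5(-775) = 2.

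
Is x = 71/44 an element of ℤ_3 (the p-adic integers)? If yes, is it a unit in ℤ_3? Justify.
x ∈ ℤ_3^× (unit); v_3(x) = 0

ℤ_3 = {x ∈ ℚ_3 : v_3(x) ≥ 0} and ℤ_3^× = {x ∈ ℤ_3 : v_3(x) = 0}. Here v_3(71/44) = v_3(num) − v_3(den) = 0; compare against these criteria.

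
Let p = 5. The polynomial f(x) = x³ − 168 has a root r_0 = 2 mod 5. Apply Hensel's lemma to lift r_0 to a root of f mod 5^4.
r_3 = 482 (mod 625)

Hensel: r_{i+1} = r_i − f(r_i)/f′(r_i) mod 5^{i+2}, where f′(x) = 3x². Iterate:
  r_0 = 2 (mod 5)
  r_1 = 7 (mod 25)
  r_2 = 107 (mod 125)
  r_3 = 482 (mod 625)
Final: r = 482 with f(r) ≡ 0 mod 5^4.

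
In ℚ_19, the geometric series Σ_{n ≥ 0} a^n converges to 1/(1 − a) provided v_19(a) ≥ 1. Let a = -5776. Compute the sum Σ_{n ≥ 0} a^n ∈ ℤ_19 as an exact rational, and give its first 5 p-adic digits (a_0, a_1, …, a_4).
Σ a^n = 1/(1 − a) = 1/5777;  first 5 digits = (1, 0, 3, 18, 8)

v_19(a) = 2 ≥ 1, so the series converges in ℤ_19 to 1/(1 − a) = 1/(1 − (-5776)) = 1/5777. Expand this rational in ℤ_19: compute digits iteratively via d_i = x_i mod 19, x_{i+1} = (x_i − d_i)/19. The first 5 digits are (1, 0, 3, 18, 8).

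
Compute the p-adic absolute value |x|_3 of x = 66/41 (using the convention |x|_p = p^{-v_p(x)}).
|66/41|_3 = 1/3

Step 1 — compute v_3(x) by factoring powers of 3 out of the numerator and denominator: v_3(66/41) = 1. Step 2 — apply |x|_p = p^{-v_p(x)} = 3^{-1} = 1/3.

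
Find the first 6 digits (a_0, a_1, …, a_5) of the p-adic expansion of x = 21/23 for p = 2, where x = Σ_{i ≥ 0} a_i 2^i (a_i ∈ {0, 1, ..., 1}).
(a_0, …, a_5) = (1, 1, 0, 0, 1, 1)

v_2(21/23) = 0 (numerator and denominator both coprime to 2), so x ∈ ℤ_2^×. Compute digits iteratively via a_i = x_i mod 2, x_{i+1} = (x_i − a_i)/2, with x_0 = x:
  x_0 = 21/23;  a_0 = 1;  x_1 = (x_0 − 1)/2 = -1/23
  x_1 = -1/23;  a_1 = 1;  x_2 = (x_1 − 1)/2 = -12/23
  x_2 = -12/23;  a_2 = 0;  x_3 = (x_2 − 0)/2 = -6/23
  x_3 = -6/23;  a_3 = 0;  x_4 = (x_3 − 0)/2 = -3/23
  x_4 = -3/23;  a_4 = 1;  x_5 = (x_4 − 1)/2 = -13/23
  x_5 = -13/23;  a_5 = 1;  x_6 = (x_5 − 1)/2 = -18/23
Digits: (1, 1, 0, 0, 1, 1).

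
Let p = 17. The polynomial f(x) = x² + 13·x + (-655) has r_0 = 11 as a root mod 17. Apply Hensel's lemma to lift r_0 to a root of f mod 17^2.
r_1 = 113 (mod 289)

Hensel: r_{i+1} = r_i − f(r_i)·(f′(r_i))^{-1} mod 17^{i+2}, f′(x) = 2x + 13. Iterate:
  r_0 = 11 (mod 17)
  r_1 = 113 (mod 289)
Final: r = 113 satisfies f(r) ≡ 0 mod 17^2.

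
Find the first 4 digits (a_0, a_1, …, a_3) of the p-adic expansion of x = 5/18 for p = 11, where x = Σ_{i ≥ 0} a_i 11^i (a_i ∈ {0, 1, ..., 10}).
(a_0, …, a_3) = (7, 0, 3, 4)

v_11(5/18) = 0 (numerator and denominator both coprime to 11), so x ∈ ℤ_11^×. Compute digits iteratively via a_i = x_i mod 11, x_{i+1} = (x_i − a_i)/11, with x_0 = x:
  x_0 = 5/18;  a_0 = 7;  x_1 = (x_0 − 7)/11 = -11/18
  x_1 = -11/18;  a_1 = 0;  x_2 = (x_1 − 0)/11 = -1/18
  x_2 = -1/18;  a_2 = 3;  x_3 = (x_2 − 3)/11 = -5/18
  x_3 = -5/18;  a_3 = 4;  x_4 = (x_3 − 4)/11 = -7/18
Digits: (7, 0, 3, 4).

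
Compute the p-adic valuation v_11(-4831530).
v_11(-4831530) = 5

v_11(n) is the largest exponent k such that 11^k divides n. Factor out: -4831530 = -11^5 · 30. (Sign doesn't affect v_p.) So v_11(-4831530) = 5.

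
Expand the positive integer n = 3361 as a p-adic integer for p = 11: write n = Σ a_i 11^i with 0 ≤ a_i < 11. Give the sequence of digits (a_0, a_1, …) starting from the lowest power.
(a_0, a_1, …) = (6, 8, 5, 2)

Repeated division by 11 gives the digits low-to-high: 3361 = 6 + 8·11^1 + 5·11^2 + 2·11^3. Digit sequence: (6, 8, 5, 2).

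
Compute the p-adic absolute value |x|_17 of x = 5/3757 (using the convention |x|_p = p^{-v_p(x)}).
|5/3757|_17 = 289

Step 1 — compute v_17(x) by factoring powers of 17 out of the numerator and denominator: v_17(5/3757) = -2. Step 2 — apply |x|_p = p^{-v_p(x)} = 17^{2} = 289.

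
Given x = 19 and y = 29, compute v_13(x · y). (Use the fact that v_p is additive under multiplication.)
v_13(551) = 0

v_p(x) = 0 (factor: 19 = 13^0 · 19); v_p(y) = 0 (factor: 29 = 13^0 · 29). Additivity: v_p(xy) = v_p(x) + v_p(y) = 0 + 0 = 0. (Direct check: xy = 551 = 13^0 · (551).)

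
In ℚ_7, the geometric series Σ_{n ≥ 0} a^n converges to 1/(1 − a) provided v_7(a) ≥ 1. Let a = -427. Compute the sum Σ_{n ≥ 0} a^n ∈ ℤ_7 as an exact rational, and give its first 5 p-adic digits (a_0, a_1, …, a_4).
Σ a^n = 1/(1 − a) = 1/428;  first 5 digits = (1, 2, 2, 6, 5)

v_7(a) = 1 ≥ 1, so the series converges in ℤ_7 to 1/(1 − a) = 1/(1 − (-427)) = 1/428. Expand this rational in ℤ_7: compute digits iteratively via d_i = x_i mod 7, x_{i+1} = (x_i − d_i)/7. The first 5 digits are (1, 2, 2, 6, 5).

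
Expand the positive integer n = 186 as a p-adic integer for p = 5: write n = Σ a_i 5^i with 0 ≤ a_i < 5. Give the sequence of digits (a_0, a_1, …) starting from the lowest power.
(a_0, a_1, …) = (1, 2, 2, 1)

Repeated division by 5 gives the digits low-to-high: 186 = 1 + 2·5^1 + 2·5^2 + 1·5^3. Digit sequence: (1, 2, 2, 1).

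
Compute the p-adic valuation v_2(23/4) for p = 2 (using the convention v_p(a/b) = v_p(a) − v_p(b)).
v_2(23/4) = -2

Factor powers of 2 from the numerator and denominator of the reduced fraction: 23 = 2^0 · 23 and 4 = 2^2 · 1. Apply v_p(a/b) = v_p(a) − v_p(b): v_2(23/4) = 0 − 2 = -2.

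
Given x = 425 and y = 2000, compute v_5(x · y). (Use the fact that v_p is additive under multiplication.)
v_5(850000) = 5

v_p(x) = 2 (factor: 425 = 5^2 · 17); v_p(y) = 3 (factor: 2000 = 5^3 · 16). Additivity: v_p(xy) = v_p(x) + v_p(y) = 2 + 3 = 5. (Direct check: xy = 850000 = 5^5 · (272).)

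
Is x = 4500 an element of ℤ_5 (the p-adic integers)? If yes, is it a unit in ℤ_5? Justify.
x ∈ ℤ_5 but not a unit; v_5(x) = 3 > 0

ℤ_5 = {x ∈ ℚ_5 : v_5(x) ≥ 0} and ℤ_5^× = {x ∈ ℤ_5 : v_5(x) = 0}. Here v_5(4500) = v_5(num) − v_5(den) = 3; compare against these criteria.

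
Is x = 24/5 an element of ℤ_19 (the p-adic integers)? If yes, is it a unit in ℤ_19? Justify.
x ∈ ℤ_19^× (unit); v_19(x) = 0

ℤ_19 = {x ∈ ℚ_19 : v_19(x) ≥ 0} and ℤ_19^× = {x ∈ ℤ_19 : v_19(x) = 0}. Here v_19(24/5) = v_19(num) − v_19(den) = 0; compare against these criteria.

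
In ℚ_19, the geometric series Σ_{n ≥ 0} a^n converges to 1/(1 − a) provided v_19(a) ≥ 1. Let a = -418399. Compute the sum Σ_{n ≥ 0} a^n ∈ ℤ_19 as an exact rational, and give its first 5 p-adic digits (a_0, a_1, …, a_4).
Σ a^n = 1/(1 − a) = 1/418400;  first 5 digits = (1, 0, 0, 15, 15)

v_19(a) = 3 ≥ 1, so the series converges in ℤ_19 to 1/(1 − a) = 1/(1 − (-418399)) = 1/418400. Expand this rational in ℤ_19: compute digits iteratively via d_i = x_i mod 19, x_{i+1} = (x_i − d_i)/19. The first 5 digits are (1, 0, 0, 15, 15).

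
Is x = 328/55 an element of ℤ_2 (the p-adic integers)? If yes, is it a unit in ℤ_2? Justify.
x ∈ ℤ_2 but not a unit; v_2(x) = 3 > 0

ℤ_2 = {x ∈ ℚ_2 : v_2(x) ≥ 0} and ℤ_2^× = {x ∈ ℤ_2 : v_2(x) = 0}. Here v_2(328/55) = v_2(num) − v_2(den) = 3; compare against these criteria.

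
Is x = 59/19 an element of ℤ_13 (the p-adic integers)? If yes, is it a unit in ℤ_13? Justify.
x ∈ ℤ_13^× (unit); v_13(x) = 0

ℤ_13 = {x ∈ ℚ_13 : v_13(x) ≥ 0} and ℤ_13^× = {x ∈ ℤ_13 : v_13(x) = 0}. Here v_13(59/19) = v_13(num) − v_13(den) = 0; compare against these criteria.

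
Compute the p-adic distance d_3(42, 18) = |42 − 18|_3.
d_3(42, 18) = 1/3

Step 1 — x − y = 42 − 18 = 24. Step 2 — v_3(24) = 1 (factor: 24 = (3^1 · 8); the sign does not affect v_p). Step 3 — |x − y|_3 = 3^{-1} = 1/3.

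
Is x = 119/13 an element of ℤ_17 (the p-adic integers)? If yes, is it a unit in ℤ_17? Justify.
x ∈ ℤ_17 but not a unit; v_17(x) = 1 > 0

ℤ_17 = {x ∈ ℚ_17 : v_17(x) ≥ 0} and ℤ_17^× = {x ∈ ℤ_17 : v_17(x) = 0}. Here v_17(119/13) = v_17(num) − v_17(den) = 1; compare against these criteria.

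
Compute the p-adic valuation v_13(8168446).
v_13(8168446) = 5

v_13(n) is the largest exponent k such that 13^k divides n. Factor out: 8168446 = 13^5 · 22. (Sign doesn't affect v_p.) So v_13(8168446) = 5.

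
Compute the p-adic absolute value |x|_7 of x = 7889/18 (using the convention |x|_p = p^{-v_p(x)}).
|7889/18|_7 = 1/343

Step 1 — compute v_7(x) by factoring powers of 7 out of the numerator and denominator: v_7(7889/18) = 3. Step 2 — apply |x|_p = p^{-v_p(x)} = 7^{-3} = 1/343.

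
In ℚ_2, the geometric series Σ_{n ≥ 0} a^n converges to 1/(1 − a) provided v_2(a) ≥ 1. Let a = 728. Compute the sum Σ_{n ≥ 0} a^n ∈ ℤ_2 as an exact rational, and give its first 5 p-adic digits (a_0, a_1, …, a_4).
Σ a^n = 1/(1 − a) = -1/727;  first 5 digits = (1, 0, 0, 1, 1)

v_2(a) = 3 ≥ 1, so the series converges in ℤ_2 to 1/(1 − a) = 1/(1 − 728) = -1/727. Expand this rational in ℤ_2: compute digits iteratively via d_i = x_i mod 2, x_{i+1} = (x_i − d_i)/2. The first 5 digits are (1, 0, 0, 1, 1).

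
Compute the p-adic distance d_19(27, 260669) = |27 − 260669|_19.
d_19(27, 260669) = 1/130321

Step 1 — x − y = 27 − 260669 = -260642. Step 2 — v_19(-260642) = 4 (factor: -260642 = −(19^4 · 2); the sign does not affect v_p). Step 3 — |x − y|_19 = 19^{-4} = 1/130321.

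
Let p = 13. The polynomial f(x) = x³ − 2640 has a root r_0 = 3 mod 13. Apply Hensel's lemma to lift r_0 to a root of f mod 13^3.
r_2 = 757 (mod 2197)

Hensel: r_{i+1} = r_i − f(r_i)/f′(r_i) mod 13^{i+2}, where f′(x) = 3x². Iterate:
  r_0 = 3 (mod 13)
  r_1 = 81 (mod 169)
  r_2 = 757 (mod 2197)
Final: r = 757 with f(r) ≡ 0 mod 13^3.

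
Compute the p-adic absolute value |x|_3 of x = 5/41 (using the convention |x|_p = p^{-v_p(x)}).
|5/41|_3 = 1

Step 1 — compute v_3(x) by factoring powers of 3 out of the numerator and denominator: v_3(5/41) = 0. Step 2 — apply |x|_p = p^{-v_p(x)} = 3^{0} = 1.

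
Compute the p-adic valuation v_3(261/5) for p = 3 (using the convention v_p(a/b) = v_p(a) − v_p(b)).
v_3(261/5) = 2

Factor powers of 3 from the numerator and denominator of the reduced fraction: 261 = 3^2 · 29 and 5 = 3^0 · 5. Apply v_p(a/b) = v_p(a) − v_p(b): v_3(261/5) = 2 − 0 = 2.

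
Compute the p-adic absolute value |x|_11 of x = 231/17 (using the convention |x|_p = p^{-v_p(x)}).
|231/17|_11 = 1/11

Step 1 — compute v_11(x) by factoring powers of 11 out of the numerator and denominator: v_11(231/17) = 1. Step 2 — apply |x|_p = p^{-v_p(x)} = 11^{-1} = 1/11.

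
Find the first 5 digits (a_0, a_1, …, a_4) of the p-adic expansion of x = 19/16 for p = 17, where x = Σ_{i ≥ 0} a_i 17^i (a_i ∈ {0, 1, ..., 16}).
(a_0, …, a_4) = (15, 13, 13, 13, 13)

v_17(19/16) = 0 (numerator and denominator both coprime to 17), so x ∈ ℤ_17^×. Compute digits iteratively via a_i = x_i mod 17, x_{i+1} = (x_i − a_i)/17, with x_0 = x:
  x_0 = 19/16;  a_0 = 15;  x_1 = (x_0 − 15)/17 = -13/16
  x_1 = -13/16;  a_1 = 13;  x_2 = (x_1 − 13)/17 = -13/16
  x_2 = -13/16;  a_2 = 13;  x_3 = (x_2 − 13)/17 = -13/16
  x_3 = -13/16;  a_3 = 13;  x_4 = (x_3 − 13)/17 = -13/16
  x_4 = -13/16;  a_4 = 13;  x_5 = (x_4 − 13)/17 = -13/16
Digits: (15, 13, 13, 13, 13).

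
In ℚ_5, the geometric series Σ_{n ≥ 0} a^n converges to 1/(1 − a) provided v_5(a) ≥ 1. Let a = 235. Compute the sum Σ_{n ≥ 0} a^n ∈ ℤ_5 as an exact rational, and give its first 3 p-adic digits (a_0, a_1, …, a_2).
Σ a^n = 1/(1 − a) = -1/234;  first 3 digits = (1, 2, 3)

v_5(a) = 1 ≥ 1, so the series converges in ℤ_5 to 1/(1 − a) = 1/(1 − 235) = -1/234. Expand this rational in ℤ_5: compute digits iteratively via d_i = x_i mod 5, x_{i+1} = (x_i − d_i)/5. The first 3 digits are (1, 2, 3).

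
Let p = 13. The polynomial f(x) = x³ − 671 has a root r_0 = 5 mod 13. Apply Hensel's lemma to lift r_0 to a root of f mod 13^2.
r_1 = 161 (mod 169)

Hensel: r_{i+1} = r_i − f(r_i)/f′(r_i) mod 13^{i+2}, where f′(x) = 3x². Iterate:
  r_0 = 5 (mod 13)
  r_1 = 161 (mod 169)
Final: r = 161 with f(r) ≡ 0 mod 13^2.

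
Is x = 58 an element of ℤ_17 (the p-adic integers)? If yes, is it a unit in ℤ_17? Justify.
x ∈ ℤ_17^× (unit); v_17(x) = 0

ℤ_17 = {x ∈ ℚ_17 : v_17(x) ≥ 0} and ℤ_17^× = {x ∈ ℤ_17 : v_17(x) = 0}. Here v_17(58) = v_17(num) − v_17(den) = 0; compare against these criteria.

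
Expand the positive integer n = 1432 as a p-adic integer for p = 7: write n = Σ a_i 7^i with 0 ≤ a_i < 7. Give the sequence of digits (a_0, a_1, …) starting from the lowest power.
(a_0, a_1, …) = (4, 1, 1, 4)

Repeated division by 7 gives the digits low-to-high: 1432 = 4 + 1·7^1 + 1·7^2 + 4·7^3. Digit sequence: (4, 1, 1, 4).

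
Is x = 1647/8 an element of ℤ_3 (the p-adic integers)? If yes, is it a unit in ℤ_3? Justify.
x ∈ ℤ_3 but not a unit; v_3(x) = 3 > 0

ℤ_3 = {x ∈ ℚ_3 : v_3(x) ≥ 0} and ℤ_3^× = {x ∈ ℤ_3 : v_3(x) = 0}. Here v_3(1647/8) = v_3(num) − v_3(den) = 3; compare against these criteria.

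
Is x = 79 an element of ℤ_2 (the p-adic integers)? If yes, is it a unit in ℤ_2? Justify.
x ∈ ℤ_2^× (unit); v_2(x) = 0

ℤ_2 = {x ∈ ℚ_2 : v_2(x) ≥ 0} and ℤ_2^× = {x ∈ ℤ_2 : v_2(x) = 0}. Here v_2(79) = v_2(num) − v_2(den) = 0; compare against these criteria.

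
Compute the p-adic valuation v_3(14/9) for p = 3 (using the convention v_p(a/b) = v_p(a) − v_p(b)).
v_3(14/9) = -2

Factor powers of 3 from the numerator and denominator of the reduced fraction: 14 = 3^0 · 14 and 9 = 3^2 · 1. Apply v_p(a/b) = v_p(a) − v_p(b): v_3(14/9) = 0 − 2 = -2.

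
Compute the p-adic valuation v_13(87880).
v_13(87880) = 3

v_13(n) is the largest exponent k such that 13^k divides n. Factor out: 87880 = 13^3 · 40. (Sign doesn't affect v_p.) So v_13(87880) = 3.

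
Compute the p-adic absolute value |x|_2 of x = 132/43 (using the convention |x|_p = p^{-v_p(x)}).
|132/43|_2 = 1/4

Step 1 — compute v_2(x) by factoring powers of 2 out of the numerator and denominator: v_2(132/43) = 2. Step 2 — apply |x|_p = p^{-v_p(x)} = 2^{-2} = 1/4.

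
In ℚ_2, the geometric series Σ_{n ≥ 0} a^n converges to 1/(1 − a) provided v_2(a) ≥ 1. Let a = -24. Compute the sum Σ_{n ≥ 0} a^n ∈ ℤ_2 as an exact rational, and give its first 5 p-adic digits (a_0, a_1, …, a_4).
Σ a^n = 1/(1 − a) = 1/25;  first 5 digits = (1, 0, 0, 1, 0)

v_2(a) = 3 ≥ 1, so the series converges in ℤ_2 to 1/(1 − a) = 1/(1 − (-24)) = 1/25. Expand this rational in ℤ_2: compute digits iteratively via d_i = x_i mod 2, x_{i+1} = (x_i − d_i)/2. The first 5 digits are (1, 0, 0, 1, 0).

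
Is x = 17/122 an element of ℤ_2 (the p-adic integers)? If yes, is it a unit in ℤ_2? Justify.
x ∉ ℤ_2 (v_2(x) = -1 < 0)

ℤ_2 = {x ∈ ℚ_2 : v_2(x) ≥ 0} and ℤ_2^× = {x ∈ ℤ_2 : v_2(x) = 0}. Here v_2(17/122) = v_2(num) − v_2(den) = -1; compare against these criteria.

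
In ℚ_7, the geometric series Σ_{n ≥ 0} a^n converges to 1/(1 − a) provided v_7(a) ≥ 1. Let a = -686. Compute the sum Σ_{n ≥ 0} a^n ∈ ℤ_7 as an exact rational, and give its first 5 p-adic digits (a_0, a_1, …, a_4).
Σ a^n = 1/(1 − a) = 1/687;  first 5 digits = (1, 0, 0, 5, 6)

v_7(a) = 3 ≥ 1, so the series converges in ℤ_7 to 1/(1 − a) = 1/(1 − (-686)) = 1/687. Expand this rational in ℤ_7: compute digits iteratively via d_i = x_i mod 7, x_{i+1} = (x_i − d_i)/7. The first 5 digits are (1, 0, 0, 5, 6).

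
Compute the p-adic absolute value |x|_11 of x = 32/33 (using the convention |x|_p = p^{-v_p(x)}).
|32/33|_11 = 11

Step 1 — compute v_11(x) by factoring powers of 11 out of the numerator and denominator: v_11(32/33) = -1. Step 2 — apply |x|_p = p^{-v_p(x)} = 11^{1} = 11.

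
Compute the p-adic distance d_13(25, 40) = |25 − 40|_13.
d_13(25, 40) = 1

Step 1 — x − y = 25 − 40 = -15. Step 2 — v_13(-15) = 0 (factor: -15 = −(13^0 · 15); the sign does not affect v_p). Step 3 — |x − y|_13 = 13^{0} = 1.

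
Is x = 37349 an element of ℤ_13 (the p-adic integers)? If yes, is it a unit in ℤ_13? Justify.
x ∈ ℤ_13 but not a unit; v_13(x) = 3 > 0

ℤ_13 = {x ∈ ℚ_13 : v_13(x) ≥ 0} and ℤ_13^× = {x ∈ ℤ_13 : v_13(x) = 0}. Here v_13(37349) = v_13(num) − v_13(den) = 3; compare against these criteria.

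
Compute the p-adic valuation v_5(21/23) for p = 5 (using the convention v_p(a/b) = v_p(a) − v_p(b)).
v_5(21/23) = 0

Factor powers of 5 from the numerator and denominator of the reduced fraction: 21 = 5^0 · 21 and 23 = 5^0 · 23. Apply v_p(a/b) = v_p(a) − v_p(b): v_5(21/23) = 0 − 0 = 0.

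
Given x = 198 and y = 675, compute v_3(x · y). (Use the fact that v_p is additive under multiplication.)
v_3(133650) = 5

v_p(x) = 2 (factor: 198 = 3^2 · 22); v_p(y) = 3 (factor: 675 = 3^3 · 25). Additivity: v_p(xy) = v_p(x) + v_p(y) = 2 + 3 = 5. (Direct check: xy = 133650 = 3^5 · (550).)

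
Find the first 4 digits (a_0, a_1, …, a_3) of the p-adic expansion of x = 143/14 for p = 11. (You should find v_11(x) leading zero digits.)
(a_0, …, a_3) = (0, 8, 8, 0)

v_11(143/14) = 1, so a_0 = ... = a_0 = 0. Factor out: x = 11^1 · u with u = 13/14 a unit in ℤ_11. Expand u iteratively via a_{v+i} = u_i mod 11, u_{i+1} = (u_i − a_{v+i})/11:
  u_0 = 13/14;  a_1 = 8;  u_1 = (u_0 − 8)/11 = -9/14
  u_1 = -9/14;  a_2 = 8;  u_2 = (u_1 − 8)/11 = -11/14
  u_2 = -11/14;  a_3 = 0;  u_3 = (u_2 − 0)/11 = -1/14
Digits: (0, 8, 8, 0).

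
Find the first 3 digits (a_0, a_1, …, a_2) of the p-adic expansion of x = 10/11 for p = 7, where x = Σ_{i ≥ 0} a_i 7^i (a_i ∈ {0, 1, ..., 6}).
(a_0, …, a_2) = (6, 5, 3)

v_7(10/11) = 0 (numerator and denominator both coprime to 7), so x ∈ ℤ_7^×. Compute digits iteratively via a_i = x_i mod 7, x_{i+1} = (x_i − a_i)/7, with x_0 = x:
  x_0 = 10/11;  a_0 = 6;  x_1 = (x_0 − 6)/7 = -8/11
  x_1 = -8/11;  a_1 = 5;  x_2 = (x_1 − 5)/7 = -9/11
  x_2 = -9/11;  a_2 = 3;  x_3 = (x_2 − 3)/7 = -6/11
Digits: (6, 5, 3).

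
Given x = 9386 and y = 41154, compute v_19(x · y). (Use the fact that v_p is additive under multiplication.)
v_19(386271444) = 5

v_p(x) = 2 (factor: 9386 = 19^2 · 26); v_p(y) = 3 (factor: 41154 = 19^3 · 6). Additivity: v_p(xy) = v_p(x) + v_p(y) = 2 + 3 = 5. (Direct check: xy = 386271444 = 19^5 · (156).)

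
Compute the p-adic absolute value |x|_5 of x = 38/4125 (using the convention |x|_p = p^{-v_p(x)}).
|38/4125|_5 = 125

Step 1 — compute v_5(x) by factoring powers of 5 out of the numerator and denominator: v_5(38/4125) = -3. Step 2 — apply |x|_p = p^{-v_p(x)} = 5^{3} = 125.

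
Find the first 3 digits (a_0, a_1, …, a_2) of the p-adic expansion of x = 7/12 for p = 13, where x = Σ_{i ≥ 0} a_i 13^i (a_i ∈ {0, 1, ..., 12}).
(a_0, …, a_2) = (6, 5, 5)

v_13(7/12) = 0 (numerator and denominator both coprime to 13), so x ∈ ℤ_13^×. Compute digits iteratively via a_i = x_i mod 13, x_{i+1} = (x_i − a_i)/13, with x_0 = x:
  x_0 = 7/12;  a_0 = 6;  x_1 = (x_0 − 6)/13 = -5/12
  x_1 = -5/12;  a_1 = 5;  x_2 = (x_1 − 5)/13 = -5/12
  x_2 = -5/12;  a_2 = 5;  x_3 = (x_2 − 5)/13 = -5/12
Digits: (6, 5, 5).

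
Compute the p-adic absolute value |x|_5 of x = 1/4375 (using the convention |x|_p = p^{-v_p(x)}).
|1/4375|_5 = 625

Step 1 — compute v_5(x) by factoring powers of 5 out of the numerator and denominator: v_5(1/4375) = -4. Step 2 — apply |x|_p = p^{-v_p(x)} = 5^{4} = 625.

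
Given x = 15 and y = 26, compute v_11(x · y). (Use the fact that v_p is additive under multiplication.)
v_11(390) = 0

v_p(x) = 0 (factor: 15 = 11^0 · 15); v_p(y) = 0 (factor: 26 = 11^0 · 26). Additivity: v_p(xy) = v_p(x) + v_p(y) = 0 + 0 = 0. (Direct check: xy = 390 = 11^0 · (390).)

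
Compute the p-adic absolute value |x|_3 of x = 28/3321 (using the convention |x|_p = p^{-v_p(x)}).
|28/3321|_3 = 81

Step 1 — compute v_3(x) by factoring powers of 3 out of the numerator and denominator: v_3(28/3321) = -4. Step 2 — apply |x|_p = p^{-v_p(x)} = 3^{4} = 81.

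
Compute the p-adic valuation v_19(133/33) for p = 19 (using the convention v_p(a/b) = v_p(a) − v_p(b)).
v_19(133/33) = 1

Factor powers of 19 from the numerator and denominator of the reduced fraction: 133 = 19^1 · 7 and 33 = 19^0 · 33. Apply v_p(a/b) = v_p(a) − v_p(b): v_19(133/33) = 1 − 0 = 1.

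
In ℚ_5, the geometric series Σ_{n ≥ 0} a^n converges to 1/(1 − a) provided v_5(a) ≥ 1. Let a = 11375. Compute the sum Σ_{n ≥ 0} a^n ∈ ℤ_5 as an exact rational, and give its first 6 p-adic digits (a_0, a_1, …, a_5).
Σ a^n = 1/(1 − a) = -1/11374;  first 6 digits = (1, 0, 0, 1, 3, 3)

v_5(a) = 3 ≥ 1, so the series converges in ℤ_5 to 1/(1 − a) = 1/(1 − 11375) = -1/11374. Expand this rational in ℤ_5: compute digits iteratively via d_i = x_i mod 5, x_{i+1} = (x_i − d_i)/5. The first 6 digits are (1, 0, 0, 1, 3, 3).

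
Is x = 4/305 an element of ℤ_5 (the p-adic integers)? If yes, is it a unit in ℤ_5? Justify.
x ∉ ℤ_5 (v_5(x) = -1 < 0)

ℤ_5 = {x ∈ ℚ_5 : v_5(x) ≥ 0} and ℤ_5^× = {x ∈ ℤ_5 : v_5(x) = 0}. Here v_5(4/305) = v_5(num) − v_5(den) = -1; compare against these criteria.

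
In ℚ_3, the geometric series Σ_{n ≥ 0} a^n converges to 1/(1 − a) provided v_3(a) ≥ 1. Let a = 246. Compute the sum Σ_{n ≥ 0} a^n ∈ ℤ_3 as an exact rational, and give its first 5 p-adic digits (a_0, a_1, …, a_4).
Σ a^n = 1/(1 − a) = -1/245;  first 5 digits = (1, 1, 1, 1, 1)

v_3(a) = 1 ≥ 1, so the series converges in ℤ_3 to 1/(1 − a) = 1/(1 − 246) = -1/245. Expand this rational in ℤ_3: compute digits iteratively via d_i = x_i mod 3, x_{i+1} = (x_i − d_i)/3. The first 5 digits are (1, 1, 1, 1, 1).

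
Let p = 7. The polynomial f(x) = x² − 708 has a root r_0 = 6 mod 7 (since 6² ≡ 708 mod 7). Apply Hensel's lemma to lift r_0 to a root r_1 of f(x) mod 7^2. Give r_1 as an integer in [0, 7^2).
r_1 = 13 (mod 49)

Hensel's recurrence: r_{i+1} = r_i − f(r_i)·(f′(r_i))^{-1} mod 7^{i+2}, with f′(x) = 2x. Iterate:
  r_0 = 6 (mod 7)
  r_1 = 13 (mod 49)
Final: r_1 = 13, and one checks f(r_1) ≡ 0 mod 7^2.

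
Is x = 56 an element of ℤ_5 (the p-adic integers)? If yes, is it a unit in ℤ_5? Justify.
x ∈ ℤ_5^× (unit); v_5(x) = 0

ℤ_5 = {x ∈ ℚ_5 : v_5(x) ≥ 0} and ℤ_5^× = {x ∈ ℤ_5 : v_5(x) = 0}. Here v_5(56) = v_5(num) − v_5(den) = 0; compare against these criteria.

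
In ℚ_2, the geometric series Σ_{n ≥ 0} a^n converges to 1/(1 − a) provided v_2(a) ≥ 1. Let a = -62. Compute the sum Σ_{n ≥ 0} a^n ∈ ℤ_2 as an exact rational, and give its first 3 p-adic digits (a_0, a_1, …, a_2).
Σ a^n = 1/(1 − a) = 1/63;  first 3 digits = (1, 1, 1)

v_2(a) = 1 ≥ 1, so the series converges in ℤ_2 to 1/(1 − a) = 1/(1 − (-62)) = 1/63. Expand this rational in ℤ_2: compute digits iteratively via d_i = x_i mod 2, x_{i+1} = (x_i − d_i)/2. The first 3 digits are (1, 1, 1).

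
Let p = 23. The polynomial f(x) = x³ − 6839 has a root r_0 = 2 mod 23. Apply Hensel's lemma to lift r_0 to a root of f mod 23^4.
r_3 = 35882 (mod 279841)

Hensel: r_{i+1} = r_i − f(r_i)/f′(r_i) mod 23^{i+2}, where f′(x) = 3x². Iterate:
  r_0 = 2 (mod 23)
  r_1 = 439 (mod 529)
  r_2 = 11548 (mod 12167)
  r_3 = 35882 (mod 279841)
Final: r = 35882 with f(r) ≡ 0 mod 23^4.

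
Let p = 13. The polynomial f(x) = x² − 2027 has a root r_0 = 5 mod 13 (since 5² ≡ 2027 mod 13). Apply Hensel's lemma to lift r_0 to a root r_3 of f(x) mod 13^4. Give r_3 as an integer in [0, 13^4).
r_3 = 14942 (mod 28561)

Hensel's recurrence: r_{i+1} = r_i − f(r_i)·(f′(r_i))^{-1} mod 13^{i+2}, with f′(x) = 2x. Iterate:
  r_0 = 5 (mod 13)
  r_1 = 70 (mod 169)
  r_2 = 1760 (mod 2197)
  r_3 = 14942 (mod 28561)
Final: r_3 = 14942, and one checks f(r_3) ≡ 0 mod 13^4.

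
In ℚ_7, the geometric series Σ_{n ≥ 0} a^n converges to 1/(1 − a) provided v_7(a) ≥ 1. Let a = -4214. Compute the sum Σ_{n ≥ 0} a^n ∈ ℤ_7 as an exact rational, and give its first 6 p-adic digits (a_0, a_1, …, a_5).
Σ a^n = 1/(1 − a) = 1/4215;  first 6 digits = (1, 0, 5, 1, 2, 6)

v_7(a) = 2 ≥ 1, so the series converges in ℤ_7 to 1/(1 − a) = 1/(1 − (-4214)) = 1/4215. Expand this rational in ℤ_7: compute digits iteratively via d_i = x_i mod 7, x_{i+1} = (x_i − d_i)/7. The first 6 digits are (1, 0, 5, 1, 2, 6).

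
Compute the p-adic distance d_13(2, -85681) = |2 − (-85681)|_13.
d_13(2, -85681) = 1/28561

Step 1 — x − y = 2 − (-85681) = 85683. Step 2 — v_13(85683) = 4 (factor: 85683 = (13^4 · 3); the sign does not affect v_p). Step 3 — |x − y|_13 = 13^{-4} = 1/28561.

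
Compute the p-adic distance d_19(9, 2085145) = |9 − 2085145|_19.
d_19(9, 2085145) = 1/130321

Step 1 — x − y = 9 − 2085145 = -2085136. Step 2 — v_19(-2085136) = 4 (factor: -2085136 = −(19^4 · 16); the sign does not affect v_p). Step 3 — |x − y|_19 = 19^{-4} = 1/130321.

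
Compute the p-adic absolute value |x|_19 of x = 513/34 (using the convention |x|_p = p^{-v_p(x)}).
|513/34|_19 = 1/19

Step 1 — compute v_19(x) by factoring powers of 19 out of the numerator and denominator: v_19(513/34) = 1. Step 2 — apply |x|_p = p^{-v_p(x)} = 19^{-1} = 1/19.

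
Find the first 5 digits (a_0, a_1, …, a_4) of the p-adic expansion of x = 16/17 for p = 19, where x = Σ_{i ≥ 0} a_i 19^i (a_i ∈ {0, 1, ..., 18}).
(a_0, …, a_4) = (11, 14, 16, 17, 8)

v_19(16/17) = 0 (numerator and denominator both coprime to 19), so x ∈ ℤ_19^×. Compute digits iteratively via a_i = x_i mod 19, x_{i+1} = (x_i − a_i)/19, with x_0 = x:
  x_0 = 16/17;  a_0 = 11;  x_1 = (x_0 − 11)/19 = -9/17
  x_1 = -9/17;  a_1 = 14;  x_2 = (x_1 − 14)/19 = -13/17
  x_2 = -13/17;  a_2 = 16;  x_3 = (x_2 − 16)/19 = -15/17
  x_3 = -15/17;  a_3 = 17;  x_4 = (x_3 − 17)/19 = -16/17
  x_4 = -16/17;  a_4 = 8;  x_5 = (x_4 − 8)/19 = -8/17
Digits: (11, 14, 16, 17, 8).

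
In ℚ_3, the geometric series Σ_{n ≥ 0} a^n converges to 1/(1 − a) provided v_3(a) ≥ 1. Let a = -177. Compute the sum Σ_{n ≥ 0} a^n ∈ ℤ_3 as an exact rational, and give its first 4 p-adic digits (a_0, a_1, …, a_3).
Σ a^n = 1/(1 − a) = 1/178;  first 4 digits = (1, 1, 2, 2)

v_3(a) = 1 ≥ 1, so the series converges in ℤ_3 to 1/(1 − a) = 1/(1 − (-177)) = 1/178. Expand this rational in ℤ_3: compute digits iteratively via d_i = x_i mod 3, x_{i+1} = (x_i − d_i)/3. The first 4 digits are (1, 1, 2, 2).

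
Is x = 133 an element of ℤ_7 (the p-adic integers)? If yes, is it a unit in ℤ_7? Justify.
x ∈ ℤ_7 but not a unit; v_7(x) = 1 > 0

ℤ_7 = {x ∈ ℚ_7 : v_7(x) ≥ 0} and ℤ_7^× = {x ∈ ℤ_7 : v_7(x) = 0}. Here v_7(133) = v_7(num) − v_7(den) = 1; compare against these criteria.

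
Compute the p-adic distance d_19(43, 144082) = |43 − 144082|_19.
d_19(43, 144082) = 1/6859

Step 1 — x − y = 43 − 144082 = -144039. Step 2 — v_19(-144039) = 3 (factor: -144039 = −(19^3 · 21); the sign does not affect v_p). Step 3 — |x − y|_19 = 19^{-3} = 1/6859.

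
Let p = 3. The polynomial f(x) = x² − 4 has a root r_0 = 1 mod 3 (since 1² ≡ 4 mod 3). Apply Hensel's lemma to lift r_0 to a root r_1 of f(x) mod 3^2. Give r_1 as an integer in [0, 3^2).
r_1 = 7 (mod 9)

Hensel's recurrence: r_{i+1} = r_i − f(r_i)·(f′(r_i))^{-1} mod 3^{i+2}, with f′(x) = 2x. Iterate:
  r_0 = 1 (mod 3)
  r_1 = 7 (mod 9)
Final: r_1 = 7, and one checks f(r_1) ≡ 0 mod 3^2.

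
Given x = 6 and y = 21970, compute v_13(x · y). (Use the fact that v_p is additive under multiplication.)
v_13(131820) = 3

v_p(x) = 0 (factor: 6 = 13^0 · 6); v_p(y) = 3 (factor: 21970 = 13^3 · 10). Additivity: v_p(xy) = v_p(x) + v_p(y) = 0 + 3 = 3. (Direct check: xy = 131820 = 13^3 · (60).)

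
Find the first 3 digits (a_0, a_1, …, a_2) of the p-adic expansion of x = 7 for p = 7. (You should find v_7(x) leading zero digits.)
(a_0, …, a_2) = (0, 1, 0)

v_7(7) = 1, so a_0 = ... = a_0 = 0. Factor out: x = 7^1 · u with u = 1 a unit in ℤ_7. Expand u iteratively via a_{v+i} = u_i mod 7, u_{i+1} = (u_i − a_{v+i})/7:
  u_0 = 1;  a_1 = 1;  u_1 = (u_0 − 1)/7 = 0
  u_1 = 0;  a_2 = 0;  u_2 = (u_1 − 0)/7 = 0
Digits: (0, 1, 0).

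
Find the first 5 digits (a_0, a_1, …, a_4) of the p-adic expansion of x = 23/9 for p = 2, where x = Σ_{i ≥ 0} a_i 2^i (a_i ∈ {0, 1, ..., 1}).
(a_0, …, a_4) = (1, 1, 1, 1, 1)

v_2(23/9) = 0 (numerator and denominator both coprime to 2), so x ∈ ℤ_2^×. Compute digits iteratively via a_i = x_i mod 2, x_{i+1} = (x_i − a_i)/2, with x_0 = x:
  x_0 = 23/9;  a_0 = 1;  x_1 = (x_0 − 1)/2 = 7/9
  x_1 = 7/9;  a_1 = 1;  x_2 = (x_1 − 1)/2 = -1/9
  x_2 = -1/9;  a_2 = 1;  x_3 = (x_2 − 1)/2 = -5/9
  x_3 = -5/9;  a_3 = 1;  x_4 = (x_3 − 1)/2 = -7/9
  x_4 = -7/9;  a_4 = 1;  x_5 = (x_4 − 1)/2 = -8/9
Digits: (1, 1, 1, 1, 1).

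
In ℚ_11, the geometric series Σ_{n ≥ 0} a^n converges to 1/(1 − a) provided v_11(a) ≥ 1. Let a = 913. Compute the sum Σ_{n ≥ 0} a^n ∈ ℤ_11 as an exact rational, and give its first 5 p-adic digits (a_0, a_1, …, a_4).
Σ a^n = 1/(1 − a) = -1/912;  first 5 digits = (1, 6, 10, 6, 5)

v_11(a) = 1 ≥ 1, so the series converges in ℤ_11 to 1/(1 − a) = 1/(1 − 913) = -1/912. Expand this rational in ℤ_11: compute digits iteratively via d_i = x_i mod 11, x_{i+1} = (x_i − d_i)/11. The first 5 digits are (1, 6, 10, 6, 5).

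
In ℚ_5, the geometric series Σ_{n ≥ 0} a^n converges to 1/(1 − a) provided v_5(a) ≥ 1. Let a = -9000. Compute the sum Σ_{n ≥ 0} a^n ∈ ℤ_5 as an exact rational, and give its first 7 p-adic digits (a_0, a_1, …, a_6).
Σ a^n = 1/(1 − a) = 1/9001;  first 7 digits = (1, 0, 0, 3, 0, 2, 3)

v_5(a) = 3 ≥ 1, so the series converges in ℤ_5 to 1/(1 − a) = 1/(1 − (-9000)) = 1/9001. Expand this rational in ℤ_5: compute digits iteratively via d_i = x_i mod 5, x_{i+1} = (x_i − d_i)/5. The first 7 digits are (1, 0, 0, 3, 0, 2, 3).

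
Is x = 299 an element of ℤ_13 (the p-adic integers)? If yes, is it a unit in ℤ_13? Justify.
x ∈ ℤ_13 but not a unit; v_13(x) = 1 > 0

ℤ_13 = {x ∈ ℚ_13 : v_13(x) ≥ 0} and ℤ_13^× = {x ∈ ℤ_13 : v_13(x) = 0}. Here v_13(299) = v_13(num) − v_13(den) = 1; compare against these criteria.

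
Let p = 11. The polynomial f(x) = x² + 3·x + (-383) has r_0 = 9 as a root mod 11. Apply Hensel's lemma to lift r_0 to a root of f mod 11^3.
r_2 = 97 (mod 1331)

Hensel: r_{i+1} = r_i − f(r_i)·(f′(r_i))^{-1} mod 11^{i+2}, f′(x) = 2x + 3. Iterate:
  r_0 = 9 (mod 11)
  r_1 = 97 (mod 121)
  r_2 = 97 (mod 1331)
Final: r = 97 satisfies f(r) ≡ 0 mod 11^3.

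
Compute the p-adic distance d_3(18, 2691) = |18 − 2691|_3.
d_3(18, 2691) = 1/243

Step 1 — x − y = 18 − 2691 = -2673. Step 2 — v_3(-2673) = 5 (factor: -2673 = −(3^5 · 11); the sign does not affect v_p). Step 3 — |x − y|_3 = 3^{-5} = 1/243.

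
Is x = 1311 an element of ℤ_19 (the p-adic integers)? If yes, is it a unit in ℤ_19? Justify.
x ∈ ℤ_19 but not a unit; v_19(x) = 1 > 0

ℤ_19 = {x ∈ ℚ_19 : v_19(x) ≥ 0} and ℤ_19^× = {x ∈ ℤ_19 : v_19(x) = 0}. Here v_19(1311) = v_19(num) − v_19(den) = 1; compare against these criteria.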